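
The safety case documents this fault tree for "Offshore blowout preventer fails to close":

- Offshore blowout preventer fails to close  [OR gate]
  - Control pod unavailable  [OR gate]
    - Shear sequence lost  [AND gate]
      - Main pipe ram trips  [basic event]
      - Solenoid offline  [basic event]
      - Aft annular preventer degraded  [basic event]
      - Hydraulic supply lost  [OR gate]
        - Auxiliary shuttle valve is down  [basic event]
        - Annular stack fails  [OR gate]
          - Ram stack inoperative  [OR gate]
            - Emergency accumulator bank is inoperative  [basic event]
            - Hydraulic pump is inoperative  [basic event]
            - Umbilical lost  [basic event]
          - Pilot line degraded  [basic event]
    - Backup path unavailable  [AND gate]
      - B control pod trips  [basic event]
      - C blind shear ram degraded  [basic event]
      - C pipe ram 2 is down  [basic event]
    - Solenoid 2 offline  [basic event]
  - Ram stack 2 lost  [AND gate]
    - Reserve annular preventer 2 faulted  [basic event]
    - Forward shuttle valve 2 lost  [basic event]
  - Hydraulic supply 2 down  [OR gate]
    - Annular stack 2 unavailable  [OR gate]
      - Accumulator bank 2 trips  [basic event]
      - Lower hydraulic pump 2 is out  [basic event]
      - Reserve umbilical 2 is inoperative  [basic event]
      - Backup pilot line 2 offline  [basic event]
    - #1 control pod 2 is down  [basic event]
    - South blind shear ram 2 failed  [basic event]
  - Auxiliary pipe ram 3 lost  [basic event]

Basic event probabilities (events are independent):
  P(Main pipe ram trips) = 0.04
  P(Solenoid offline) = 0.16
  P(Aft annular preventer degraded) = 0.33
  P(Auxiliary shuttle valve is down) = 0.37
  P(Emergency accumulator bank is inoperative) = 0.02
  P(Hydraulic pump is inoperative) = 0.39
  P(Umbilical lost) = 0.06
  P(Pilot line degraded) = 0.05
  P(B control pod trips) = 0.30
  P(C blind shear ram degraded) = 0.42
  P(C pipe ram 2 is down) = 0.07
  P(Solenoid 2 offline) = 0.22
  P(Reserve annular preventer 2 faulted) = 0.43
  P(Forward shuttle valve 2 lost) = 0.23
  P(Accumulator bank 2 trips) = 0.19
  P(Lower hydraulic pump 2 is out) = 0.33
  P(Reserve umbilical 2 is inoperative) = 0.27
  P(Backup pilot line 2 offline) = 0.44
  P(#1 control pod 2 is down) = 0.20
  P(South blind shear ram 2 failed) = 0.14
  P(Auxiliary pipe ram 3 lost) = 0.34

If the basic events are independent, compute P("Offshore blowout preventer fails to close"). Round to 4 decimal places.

P(Ram stack inoperative) [OR] = 1 − (1−0.02) × (1−0.39) × (1−0.06) = 0.438068
P(Annular stack fails) [OR] = 1 − (1−0.438068) × (1−0.05) = 0.466165
P(Hydraulic supply lost) [OR] = 1 − (1−0.37) × (1−0.466165) = 0.663684
P(Shear sequence lost) [AND] = 0.04 × 0.16 × 0.33 × 0.663684 = 0.001402
P(Backup path unavailable) [AND] = 0.30 × 0.42 × 0.07 = 0.008820
P(Control pod unavailable) [OR] = 1 − (1−0.001402) × (1−0.008820) × (1−0.22) = 0.227964
P(Ram stack 2 lost) [AND] = 0.43 × 0.23 = 0.098900
P(Annular stack 2 unavailable) [OR] = 1 − (1−0.19) × (1−0.33) × (1−0.27) × (1−0.44) = 0.778144
P(Hydraulic supply 2 down) [OR] = 1 − (1−0.778144) × (1−0.20) × (1−0.14) = 0.847363
P(Offshore blowout preventer fails to close) [OR] = 1 − (1−0.227964) × (1−0.098900) × (1−0.847363) × (1−0.34) = 0.929917
Rounded to 4 decimal places: P(Offshore blowout preventer fails to close) ≈ 0.9299.

0.9299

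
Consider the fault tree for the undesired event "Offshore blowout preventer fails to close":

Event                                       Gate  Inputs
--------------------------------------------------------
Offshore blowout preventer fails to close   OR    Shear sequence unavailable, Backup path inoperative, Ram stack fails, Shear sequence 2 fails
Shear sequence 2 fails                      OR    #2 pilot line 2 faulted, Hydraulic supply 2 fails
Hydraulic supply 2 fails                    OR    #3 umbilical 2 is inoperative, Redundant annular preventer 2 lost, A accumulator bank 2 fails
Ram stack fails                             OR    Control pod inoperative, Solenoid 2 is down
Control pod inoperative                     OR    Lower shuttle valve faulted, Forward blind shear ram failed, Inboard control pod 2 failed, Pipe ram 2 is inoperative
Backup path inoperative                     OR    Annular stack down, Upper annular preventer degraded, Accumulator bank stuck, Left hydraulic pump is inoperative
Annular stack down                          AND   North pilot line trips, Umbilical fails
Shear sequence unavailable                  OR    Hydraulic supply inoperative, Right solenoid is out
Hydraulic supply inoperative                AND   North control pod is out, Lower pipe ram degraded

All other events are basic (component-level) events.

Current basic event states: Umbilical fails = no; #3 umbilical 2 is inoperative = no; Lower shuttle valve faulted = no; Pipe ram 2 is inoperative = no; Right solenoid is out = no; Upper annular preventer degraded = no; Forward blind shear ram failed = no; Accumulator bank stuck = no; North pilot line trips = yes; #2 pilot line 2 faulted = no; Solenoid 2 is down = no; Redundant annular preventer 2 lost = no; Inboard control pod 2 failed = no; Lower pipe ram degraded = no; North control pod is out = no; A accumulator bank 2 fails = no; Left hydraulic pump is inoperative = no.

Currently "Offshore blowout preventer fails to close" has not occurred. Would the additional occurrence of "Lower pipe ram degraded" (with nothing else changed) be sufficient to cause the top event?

Counterfactual: set "Lower pipe ram degraded" to occurred.
Hydraulic supply inoperative [AND]: North control pod is out=not, Lower pipe ram degraded=occurs → not all inputs occur → does not occur.
Shear sequence unavailable [OR]: Hydraulic supply inoperative=not, Right solenoid is out=not → no input occurs → does not occur.
Annular stack down [AND]: North pilot line trips=occurs, Umbilical fails=not → not all inputs occur → does not occur.
Backup path inoperative [OR]: Annular stack down=not, Upper annular preventer degraded=not, Accumulator bank stuck=not, Left hydraulic pump is inoperative=not → no input occurs → does not occur.
Control pod inoperative [OR]: Lower shuttle valve faulted=not, Forward blind shear ram failed=not, Inboard control pod 2 failed=not, Pipe ram 2 is inoperative=not → no input occurs → does not occur.
Ram stack fails [OR]: Control pod inoperative=not, Solenoid 2 is down=not → no input occurs → does not occur.
Hydraulic supply 2 fails [OR]: #3 umbilical 2 is inoperative=not, Redundant annular preventer 2 lost=not, A accumulator bank 2 fails=not → no input occurs → does not occur.
Shear sequence 2 fails [OR]: #2 pilot line 2 faulted=not, Hydraulic supply 2 fails=not → no input occurs → does not occur.
Offshore blowout preventer fails to close [OR]: Shear sequence unavailable=not, Backup path inoperative=not, Ram stack fails=not, Shear sequence 2 fails=not → no input occurs → does not occur.

No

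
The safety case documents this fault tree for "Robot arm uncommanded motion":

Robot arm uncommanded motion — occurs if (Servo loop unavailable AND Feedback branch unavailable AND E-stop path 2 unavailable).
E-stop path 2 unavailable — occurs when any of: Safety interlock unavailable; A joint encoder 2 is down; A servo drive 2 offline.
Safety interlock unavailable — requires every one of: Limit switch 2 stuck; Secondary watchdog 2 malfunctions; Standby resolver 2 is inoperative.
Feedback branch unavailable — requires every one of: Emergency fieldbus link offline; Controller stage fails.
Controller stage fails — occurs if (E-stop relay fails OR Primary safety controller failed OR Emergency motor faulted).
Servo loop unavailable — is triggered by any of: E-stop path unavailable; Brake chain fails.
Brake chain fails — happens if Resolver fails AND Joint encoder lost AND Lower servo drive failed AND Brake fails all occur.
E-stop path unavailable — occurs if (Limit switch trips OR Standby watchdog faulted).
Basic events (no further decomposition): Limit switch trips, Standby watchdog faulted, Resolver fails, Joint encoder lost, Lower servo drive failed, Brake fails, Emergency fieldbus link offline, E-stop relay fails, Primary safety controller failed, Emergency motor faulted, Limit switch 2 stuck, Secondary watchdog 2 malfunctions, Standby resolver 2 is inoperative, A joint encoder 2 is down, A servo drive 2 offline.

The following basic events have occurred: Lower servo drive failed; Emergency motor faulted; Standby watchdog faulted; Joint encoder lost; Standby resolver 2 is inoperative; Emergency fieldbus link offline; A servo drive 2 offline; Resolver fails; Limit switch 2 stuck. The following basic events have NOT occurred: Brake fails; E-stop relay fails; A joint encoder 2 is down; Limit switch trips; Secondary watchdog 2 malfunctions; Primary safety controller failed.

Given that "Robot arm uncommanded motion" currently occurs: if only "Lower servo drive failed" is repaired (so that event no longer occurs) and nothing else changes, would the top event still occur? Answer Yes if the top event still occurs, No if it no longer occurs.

Yes

Counterfactual: set "Lower servo drive failed" to not occurred.
E-stop path unavailable [OR]: Limit switch trips=not, Standby watchdog faulted=occurs → at least one input occurs → occurs.
Brake chain fails [AND]: Resolver fails=occurs, Joint encoder lost=occurs, Lower servo drive failed=not, Brake fails=not → not all inputs occur → does not occur.
Servo loop unavailable [OR]: E-stop path unavailable=occurs, Brake chain fails=not → at least one input occurs → occurs.
Controller stage fails [OR]: E-stop relay fails=not, Primary safety controller failed=not, Emergency motor faulted=occurs → at least one input occurs → occurs.
Feedback branch unavailable [AND]: Emergency fieldbus link offline=occurs, Controller stage fails=occurs → all inputs occur → occurs.
Safety interlock unavailable [AND]: Limit switch 2 stuck=occurs, Secondary watchdog 2 malfunctions=not, Standby resolver 2 is inoperative=occurs → not all inputs occur → does not occur.
E-stop path 2 unavailable [OR]: Safety interlock unavailable=not, A joint encoder 2 is down=not, A servo drive 2 offline=occurs → at least one input occurs → occurs.
Robot arm uncommanded motion [AND]: Servo loop unavailable=occurs, Feedback branch unavailable=occurs, E-stop path 2 unavailable=occurs → all inputs occur → occurs.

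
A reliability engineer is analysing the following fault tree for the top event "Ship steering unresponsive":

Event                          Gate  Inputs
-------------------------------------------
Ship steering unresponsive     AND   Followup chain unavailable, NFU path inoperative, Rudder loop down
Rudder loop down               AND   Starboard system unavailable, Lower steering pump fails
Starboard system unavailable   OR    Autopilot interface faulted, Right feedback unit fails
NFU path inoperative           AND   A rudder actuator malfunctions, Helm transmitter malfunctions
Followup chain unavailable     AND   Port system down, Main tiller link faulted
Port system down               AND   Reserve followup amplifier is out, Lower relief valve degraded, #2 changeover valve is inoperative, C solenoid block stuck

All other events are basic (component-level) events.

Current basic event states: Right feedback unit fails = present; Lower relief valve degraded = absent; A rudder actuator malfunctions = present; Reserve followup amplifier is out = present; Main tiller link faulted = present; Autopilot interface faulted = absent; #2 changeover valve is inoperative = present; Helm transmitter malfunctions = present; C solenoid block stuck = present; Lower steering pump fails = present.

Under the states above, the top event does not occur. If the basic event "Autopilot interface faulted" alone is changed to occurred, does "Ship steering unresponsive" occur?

No

Counterfactual: set "Autopilot interface faulted" to occurred.
Port system down [AND]: Reserve followup amplifier is out=occurs, Lower relief valve degraded=not, #2 changeover valve is inoperative=occurs, C solenoid block stuck=occurs → not all inputs occur → does not occur.
Followup chain unavailable [AND]: Port system down=not, Main tiller link faulted=occurs → not all inputs occur → does not occur.
NFU path inoperative [AND]: A rudder actuator malfunctions=occurs, Helm transmitter malfunctions=occurs → all inputs occur → occurs.
Starboard system unavailable [OR]: Autopilot interface faulted=occurs, Right feedback unit fails=occurs → at least one input occurs → occurs.
Rudder loop down [AND]: Starboard system unavailable=occurs, Lower steering pump fails=occurs → all inputs occur → occurs.
Ship steering unresponsive [AND]: Followup chain unavailable=not, NFU path inoperative=occurs, Rudder loop down=occurs → not all inputs occur → does not occur.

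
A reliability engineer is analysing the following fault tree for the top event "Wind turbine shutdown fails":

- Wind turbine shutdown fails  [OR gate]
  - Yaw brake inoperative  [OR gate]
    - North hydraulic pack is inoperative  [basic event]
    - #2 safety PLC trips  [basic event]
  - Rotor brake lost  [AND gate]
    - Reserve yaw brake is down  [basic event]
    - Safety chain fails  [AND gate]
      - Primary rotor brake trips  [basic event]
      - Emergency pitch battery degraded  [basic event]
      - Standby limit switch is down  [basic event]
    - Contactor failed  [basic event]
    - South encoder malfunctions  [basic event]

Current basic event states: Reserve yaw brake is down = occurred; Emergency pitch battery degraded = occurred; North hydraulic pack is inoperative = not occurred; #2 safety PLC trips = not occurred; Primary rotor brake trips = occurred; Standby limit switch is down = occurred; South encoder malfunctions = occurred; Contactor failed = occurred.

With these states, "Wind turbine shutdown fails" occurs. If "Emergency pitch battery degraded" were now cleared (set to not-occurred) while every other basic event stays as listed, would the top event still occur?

Counterfactual: set "Emergency pitch battery degraded" to not occurred.
Yaw brake inoperative [OR]: North hydraulic pack is inoperative=not, #2 safety PLC trips=not → no input occurs → does not occur.
Safety chain fails [AND]: Primary rotor brake trips=occurs, Emergency pitch battery degraded=not, Standby limit switch is down=occurs → not all inputs occur → does not occur.
Rotor brake lost [AND]: Reserve yaw brake is down=occurs, Safety chain fails=not, Contactor failed=occurs, South encoder malfunctions=occurs → not all inputs occur → does not occur.
Wind turbine shutdown fails [OR]: Yaw brake inoperative=not, Rotor brake lost=not → no input occurs → does not occur.

No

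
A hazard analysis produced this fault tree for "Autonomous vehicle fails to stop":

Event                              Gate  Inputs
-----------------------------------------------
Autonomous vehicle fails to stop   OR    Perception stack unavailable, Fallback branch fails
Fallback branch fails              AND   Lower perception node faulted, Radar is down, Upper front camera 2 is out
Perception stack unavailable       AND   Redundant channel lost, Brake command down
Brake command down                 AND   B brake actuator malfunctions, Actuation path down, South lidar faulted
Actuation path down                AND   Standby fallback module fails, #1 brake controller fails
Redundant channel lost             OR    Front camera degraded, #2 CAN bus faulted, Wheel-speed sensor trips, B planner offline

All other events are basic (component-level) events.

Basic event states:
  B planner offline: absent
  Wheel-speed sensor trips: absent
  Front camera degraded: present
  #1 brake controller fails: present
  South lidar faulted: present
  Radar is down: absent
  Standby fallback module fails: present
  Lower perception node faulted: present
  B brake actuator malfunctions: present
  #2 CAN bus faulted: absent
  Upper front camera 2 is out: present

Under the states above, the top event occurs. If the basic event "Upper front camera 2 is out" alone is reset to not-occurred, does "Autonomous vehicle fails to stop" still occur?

Yes

Counterfactual: set "Upper front camera 2 is out" to not occurred.
Redundant channel lost [OR]: Front camera degraded=occurs, #2 CAN bus faulted=not, Wheel-speed sensor trips=not, B planner offline=not → at least one input occurs → occurs.
Actuation path down [AND]: Standby fallback module fails=occurs, #1 brake controller fails=occurs → all inputs occur → occurs.
Brake command down [AND]: B brake actuator malfunctions=occurs, Actuation path down=occurs, South lidar faulted=occurs → all inputs occur → occurs.
Perception stack unavailable [AND]: Redundant channel lost=occurs, Brake command down=occurs → all inputs occur → occurs.
Fallback branch fails [AND]: Lower perception node faulted=occurs, Radar is down=not, Upper front camera 2 is out=not → not all inputs occur → does not occur.
Autonomous vehicle fails to stop [OR]: Perception stack unavailable=occurs, Fallback branch fails=not → at least one input occurs → occurs.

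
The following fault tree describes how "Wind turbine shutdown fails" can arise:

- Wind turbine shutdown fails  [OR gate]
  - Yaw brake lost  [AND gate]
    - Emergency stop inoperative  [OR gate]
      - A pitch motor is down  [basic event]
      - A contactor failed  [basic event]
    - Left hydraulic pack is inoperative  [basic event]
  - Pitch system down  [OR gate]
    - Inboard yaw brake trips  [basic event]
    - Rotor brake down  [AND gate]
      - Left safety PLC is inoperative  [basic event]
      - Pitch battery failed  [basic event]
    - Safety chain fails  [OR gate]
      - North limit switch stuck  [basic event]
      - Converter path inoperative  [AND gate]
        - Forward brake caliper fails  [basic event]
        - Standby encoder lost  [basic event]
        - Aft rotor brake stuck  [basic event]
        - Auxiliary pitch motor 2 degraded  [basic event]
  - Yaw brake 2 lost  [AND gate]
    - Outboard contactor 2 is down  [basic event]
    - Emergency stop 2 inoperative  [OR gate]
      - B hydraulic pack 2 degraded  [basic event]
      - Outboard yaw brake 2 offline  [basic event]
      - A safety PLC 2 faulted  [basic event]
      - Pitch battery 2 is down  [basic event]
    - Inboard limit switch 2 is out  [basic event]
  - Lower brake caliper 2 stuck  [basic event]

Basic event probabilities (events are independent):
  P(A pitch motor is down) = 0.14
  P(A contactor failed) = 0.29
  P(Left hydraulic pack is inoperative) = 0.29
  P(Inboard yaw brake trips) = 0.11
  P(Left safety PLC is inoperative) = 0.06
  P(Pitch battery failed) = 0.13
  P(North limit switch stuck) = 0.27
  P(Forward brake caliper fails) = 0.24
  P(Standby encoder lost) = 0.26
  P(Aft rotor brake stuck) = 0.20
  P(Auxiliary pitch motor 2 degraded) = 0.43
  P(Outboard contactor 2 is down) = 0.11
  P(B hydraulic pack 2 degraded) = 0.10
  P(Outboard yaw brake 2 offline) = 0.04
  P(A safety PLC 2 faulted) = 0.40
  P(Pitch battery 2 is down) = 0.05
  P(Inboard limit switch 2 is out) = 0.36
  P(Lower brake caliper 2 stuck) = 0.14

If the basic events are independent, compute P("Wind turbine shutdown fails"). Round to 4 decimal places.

P(Emergency stop inoperative) [OR] = 1 − (1−0.14) × (1−0.29) = 0.389400
P(Yaw brake lost) [AND] = 0.389400 × 0.29 = 0.112926
P(Rotor brake down) [AND] = 0.06 × 0.13 = 0.007800
P(Converter path inoperative) [AND] = 0.24 × 0.26 × 0.20 × 0.43 = 0.005366
P(Safety chain fails) [OR] = 1 − (1−0.27) × (1−0.005366) = 0.273917
P(Pitch system down) [OR] = 1 − (1−0.11) × (1−0.007800) × (1−0.273917) = 0.358827
P(Emergency stop 2 inoperative) [OR] = 1 − (1−0.10) × (1−0.04) × (1−0.40) × (1−0.05) = 0.507520
P(Yaw brake 2 lost) [AND] = 0.11 × 0.507520 × 0.36 = 0.020098
P(Wind turbine shutdown fails) [OR] = 1 − (1−0.112926) × (1−0.358827) × (1−0.020098) × (1−0.14) = 0.520690
Rounded to 4 decimal places: P(Wind turbine shutdown fails) ≈ 0.5207.

0.5207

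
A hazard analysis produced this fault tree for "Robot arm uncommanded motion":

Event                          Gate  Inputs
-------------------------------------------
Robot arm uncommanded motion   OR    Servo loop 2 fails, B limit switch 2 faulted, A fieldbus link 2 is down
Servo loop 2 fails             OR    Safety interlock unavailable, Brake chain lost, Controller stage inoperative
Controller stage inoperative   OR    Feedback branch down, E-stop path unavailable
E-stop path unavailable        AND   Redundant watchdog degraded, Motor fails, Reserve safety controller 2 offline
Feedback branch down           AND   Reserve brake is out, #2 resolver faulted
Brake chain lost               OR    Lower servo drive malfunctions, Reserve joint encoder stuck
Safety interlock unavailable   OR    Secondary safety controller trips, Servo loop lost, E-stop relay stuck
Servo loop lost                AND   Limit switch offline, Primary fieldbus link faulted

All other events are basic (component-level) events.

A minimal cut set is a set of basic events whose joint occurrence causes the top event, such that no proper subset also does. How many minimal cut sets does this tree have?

Servo loop lost [AND]: one cut set from each child combined → 1 × 1 = 1 cut set(s).
Safety interlock unavailable [OR]: union of children's cut sets → 3 cut set(s).
Brake chain lost [OR]: union of children's cut sets → 2 cut set(s).
Feedback branch down [AND]: one cut set from each child combined → 1 × 1 = 1 cut set(s).
E-stop path unavailable [AND]: one cut set from each child combined → 1 × 1 × 1 = 1 cut set(s).
Controller stage inoperative [OR]: union of children's cut sets → 2 cut set(s).
Servo loop 2 fails [OR]: union of children's cut sets → 7 cut set(s).
Robot arm uncommanded motion [OR]: union of children's cut sets → 9 cut set(s).
Minimal cut sets: {Secondary safety controller trips}; {Limit switch offline, Primary fieldbus link faulted}; {E-stop relay stuck}; {Lower servo drive malfunctions}; {Reserve joint encoder stuck}; {#2 resolver faulted, Reserve brake is out}; {Motor fails, Redundant watchdog degraded, Reserve safety controller 2 offline}; {B limit switch 2 faulted}; {A fieldbus link 2 is down}.

9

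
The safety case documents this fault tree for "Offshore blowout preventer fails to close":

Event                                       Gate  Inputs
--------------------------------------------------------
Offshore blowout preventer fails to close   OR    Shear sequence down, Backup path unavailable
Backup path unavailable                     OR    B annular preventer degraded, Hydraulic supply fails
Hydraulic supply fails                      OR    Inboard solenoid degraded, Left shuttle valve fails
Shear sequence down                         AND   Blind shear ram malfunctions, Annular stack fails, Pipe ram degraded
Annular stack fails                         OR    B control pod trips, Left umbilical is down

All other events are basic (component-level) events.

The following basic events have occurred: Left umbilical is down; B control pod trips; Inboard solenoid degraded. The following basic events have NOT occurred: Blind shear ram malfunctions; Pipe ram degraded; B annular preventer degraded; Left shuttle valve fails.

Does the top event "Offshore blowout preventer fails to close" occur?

Yes

Annular stack fails [OR]: B control pod trips=occurs, Left umbilical is down=occurs → at least one input occurs → occurs.
Shear sequence down [AND]: Blind shear ram malfunctions=not, Annular stack fails=occurs, Pipe ram degraded=not → not all inputs occur → does not occur.
Hydraulic supply fails [OR]: Inboard solenoid degraded=occurs, Left shuttle valve fails=not → at least one input occurs → occurs.
Backup path unavailable [OR]: B annular preventer degraded=not, Hydraulic supply fails=occurs → at least one input occurs → occurs.
Offshore blowout preventer fails to close [OR]: Shear sequence down=not, Backup path unavailable=occurs → at least one input occurs → occurs.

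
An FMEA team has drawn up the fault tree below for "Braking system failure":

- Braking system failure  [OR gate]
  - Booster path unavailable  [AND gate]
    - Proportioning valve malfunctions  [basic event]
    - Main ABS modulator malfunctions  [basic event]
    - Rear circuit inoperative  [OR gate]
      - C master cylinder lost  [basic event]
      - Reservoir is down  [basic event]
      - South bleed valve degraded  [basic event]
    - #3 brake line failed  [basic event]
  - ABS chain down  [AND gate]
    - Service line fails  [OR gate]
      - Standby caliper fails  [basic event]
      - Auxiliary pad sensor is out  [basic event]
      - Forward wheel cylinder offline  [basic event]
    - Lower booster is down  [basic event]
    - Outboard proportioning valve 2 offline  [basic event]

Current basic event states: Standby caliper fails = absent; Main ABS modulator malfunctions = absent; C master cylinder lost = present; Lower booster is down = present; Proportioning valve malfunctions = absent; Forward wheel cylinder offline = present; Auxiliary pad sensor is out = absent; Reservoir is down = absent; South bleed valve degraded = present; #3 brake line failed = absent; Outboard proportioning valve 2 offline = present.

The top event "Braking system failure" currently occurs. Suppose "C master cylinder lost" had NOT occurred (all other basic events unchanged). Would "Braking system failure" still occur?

Yes

Counterfactual: set "C master cylinder lost" to not occurred.
Rear circuit inoperative [OR]: C master cylinder lost=not, Reservoir is down=not, South bleed valve degraded=occurs → at least one input occurs → occurs.
Booster path unavailable [AND]: Proportioning valve malfunctions=not, Main ABS modulator malfunctions=not, Rear circuit inoperative=occurs, #3 brake line failed=not → not all inputs occur → does not occur.
Service line fails [OR]: Standby caliper fails=not, Auxiliary pad sensor is out=not, Forward wheel cylinder offline=occurs → at least one input occurs → occurs.
ABS chain down [AND]: Service line fails=occurs, Lower booster is down=occurs, Outboard proportioning valve 2 offline=occurs → all inputs occur → occurs.
Braking system failure [OR]: Booster path unavailable=not, ABS chain down=occurs → at least one input occurs → occurs.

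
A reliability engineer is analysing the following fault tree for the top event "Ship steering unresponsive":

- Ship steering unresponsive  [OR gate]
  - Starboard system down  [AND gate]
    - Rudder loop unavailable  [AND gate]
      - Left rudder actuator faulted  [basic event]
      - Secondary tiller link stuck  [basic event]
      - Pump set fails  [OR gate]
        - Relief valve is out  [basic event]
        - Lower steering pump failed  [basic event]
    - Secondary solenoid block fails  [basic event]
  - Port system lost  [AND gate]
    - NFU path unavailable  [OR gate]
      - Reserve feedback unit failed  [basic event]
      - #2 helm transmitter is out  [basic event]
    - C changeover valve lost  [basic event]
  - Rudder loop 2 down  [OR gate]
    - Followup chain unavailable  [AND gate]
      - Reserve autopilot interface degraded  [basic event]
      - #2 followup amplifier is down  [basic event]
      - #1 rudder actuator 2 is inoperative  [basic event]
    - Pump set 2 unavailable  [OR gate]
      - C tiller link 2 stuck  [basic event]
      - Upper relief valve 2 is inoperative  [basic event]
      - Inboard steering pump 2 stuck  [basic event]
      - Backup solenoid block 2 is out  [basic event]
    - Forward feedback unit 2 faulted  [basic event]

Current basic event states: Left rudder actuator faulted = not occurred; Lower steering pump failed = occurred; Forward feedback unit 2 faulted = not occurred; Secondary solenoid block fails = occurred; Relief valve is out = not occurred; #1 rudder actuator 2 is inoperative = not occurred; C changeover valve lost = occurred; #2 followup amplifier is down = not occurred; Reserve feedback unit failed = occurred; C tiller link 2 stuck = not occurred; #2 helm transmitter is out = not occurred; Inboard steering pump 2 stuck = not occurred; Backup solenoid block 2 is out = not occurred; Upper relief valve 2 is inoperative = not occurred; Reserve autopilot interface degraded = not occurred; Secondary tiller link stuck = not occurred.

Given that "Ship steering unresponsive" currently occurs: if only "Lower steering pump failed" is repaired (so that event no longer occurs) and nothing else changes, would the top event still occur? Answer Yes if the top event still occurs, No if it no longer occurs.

Yes

Counterfactual: set "Lower steering pump failed" to not occurred.
Pump set fails [OR]: Relief valve is out=not, Lower steering pump failed=not → no input occurs → does not occur.
Rudder loop unavailable [AND]: Left rudder actuator faulted=not, Secondary tiller link stuck=not, Pump set fails=not → not all inputs occur → does not occur.
Starboard system down [AND]: Rudder loop unavailable=not, Secondary solenoid block fails=occurs → not all inputs occur → does not occur.
NFU path unavailable [OR]: Reserve feedback unit failed=occurs, #2 helm transmitter is out=not → at least one input occurs → occurs.
Port system lost [AND]: NFU path unavailable=occurs, C changeover valve lost=occurs → all inputs occur → occurs.
Followup chain unavailable [AND]: Reserve autopilot interface degraded=not, #2 followup amplifier is down=not, #1 rudder actuator 2 is inoperative=not → not all inputs occur → does not occur.
Pump set 2 unavailable [OR]: C tiller link 2 stuck=not, Upper relief valve 2 is inoperative=not, Inboard steering pump 2 stuck=not, Backup solenoid block 2 is out=not → no input occurs → does not occur.
Rudder loop 2 down [OR]: Followup chain unavailable=not, Pump set 2 unavailable=not, Forward feedback unit 2 faulted=not → no input occurs → does not occur.
Ship steering unresponsive [OR]: Starboard system down=not, Port system lost=occurs, Rudder loop 2 down=not → at least one input occurs → occurs.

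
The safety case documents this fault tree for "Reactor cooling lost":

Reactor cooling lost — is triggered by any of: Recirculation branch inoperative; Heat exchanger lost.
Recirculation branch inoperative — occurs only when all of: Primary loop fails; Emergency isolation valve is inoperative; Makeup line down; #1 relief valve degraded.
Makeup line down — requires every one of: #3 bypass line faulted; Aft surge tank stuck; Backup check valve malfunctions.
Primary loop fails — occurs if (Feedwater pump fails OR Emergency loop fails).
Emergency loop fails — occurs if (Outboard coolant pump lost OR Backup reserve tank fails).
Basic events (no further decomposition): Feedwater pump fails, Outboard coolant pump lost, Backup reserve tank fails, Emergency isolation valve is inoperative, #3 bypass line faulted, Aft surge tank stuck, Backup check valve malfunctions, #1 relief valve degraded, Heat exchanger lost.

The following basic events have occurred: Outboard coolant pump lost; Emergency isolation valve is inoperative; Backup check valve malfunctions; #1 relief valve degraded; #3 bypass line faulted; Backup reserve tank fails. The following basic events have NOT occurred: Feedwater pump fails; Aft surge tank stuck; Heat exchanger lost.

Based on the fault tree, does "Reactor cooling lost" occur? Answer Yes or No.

No

Emergency loop fails [OR]: Outboard coolant pump lost=occurs, Backup reserve tank fails=occurs → at least one input occurs → occurs.
Primary loop fails [OR]: Feedwater pump fails=not, Emergency loop fails=occurs → at least one input occurs → occurs.
Makeup line down [AND]: #3 bypass line faulted=occurs, Aft surge tank stuck=not, Backup check valve malfunctions=occurs → not all inputs occur → does not occur.
Recirculation branch inoperative [AND]: Primary loop fails=occurs, Emergency isolation valve is inoperative=occurs, Makeup line down=not, #1 relief valve degraded=occurs → not all inputs occur → does not occur.
Reactor cooling lost [OR]: Recirculation branch inoperative=not, Heat exchanger lost=not → no input occurs → does not occur.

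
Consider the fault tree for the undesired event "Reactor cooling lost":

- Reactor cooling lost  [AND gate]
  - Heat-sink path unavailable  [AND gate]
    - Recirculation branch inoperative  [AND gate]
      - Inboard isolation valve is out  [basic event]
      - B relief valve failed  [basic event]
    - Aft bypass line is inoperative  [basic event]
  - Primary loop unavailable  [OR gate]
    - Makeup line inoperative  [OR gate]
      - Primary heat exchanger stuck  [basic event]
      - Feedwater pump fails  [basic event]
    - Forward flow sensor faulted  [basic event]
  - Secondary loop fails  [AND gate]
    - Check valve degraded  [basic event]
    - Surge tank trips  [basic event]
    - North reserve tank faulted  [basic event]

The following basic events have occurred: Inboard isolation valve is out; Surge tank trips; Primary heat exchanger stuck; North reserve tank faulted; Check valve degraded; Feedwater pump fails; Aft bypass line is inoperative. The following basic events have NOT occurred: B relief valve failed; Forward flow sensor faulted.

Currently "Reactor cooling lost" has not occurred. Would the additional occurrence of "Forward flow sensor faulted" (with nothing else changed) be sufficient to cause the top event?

Counterfactual: set "Forward flow sensor faulted" to occurred.
Recirculation branch inoperative [AND]: Inboard isolation valve is out=occurs, B relief valve failed=not → not all inputs occur → does not occur.
Heat-sink path unavailable [AND]: Recirculation branch inoperative=not, Aft bypass line is inoperative=occurs → not all inputs occur → does not occur.
Makeup line inoperative [OR]: Primary heat exchanger stuck=occurs, Feedwater pump fails=occurs → at least one input occurs → occurs.
Primary loop unavailable [OR]: Makeup line inoperative=occurs, Forward flow sensor faulted=occurs → at least one input occurs → occurs.
Secondary loop fails [AND]: Check valve degraded=occurs, Surge tank trips=occurs, North reserve tank faulted=occurs → all inputs occur → occurs.
Reactor cooling lost [AND]: Heat-sink path unavailable=not, Primary loop unavailable=occurs, Secondary loop fails=occurs → not all inputs occur → does not occur.

No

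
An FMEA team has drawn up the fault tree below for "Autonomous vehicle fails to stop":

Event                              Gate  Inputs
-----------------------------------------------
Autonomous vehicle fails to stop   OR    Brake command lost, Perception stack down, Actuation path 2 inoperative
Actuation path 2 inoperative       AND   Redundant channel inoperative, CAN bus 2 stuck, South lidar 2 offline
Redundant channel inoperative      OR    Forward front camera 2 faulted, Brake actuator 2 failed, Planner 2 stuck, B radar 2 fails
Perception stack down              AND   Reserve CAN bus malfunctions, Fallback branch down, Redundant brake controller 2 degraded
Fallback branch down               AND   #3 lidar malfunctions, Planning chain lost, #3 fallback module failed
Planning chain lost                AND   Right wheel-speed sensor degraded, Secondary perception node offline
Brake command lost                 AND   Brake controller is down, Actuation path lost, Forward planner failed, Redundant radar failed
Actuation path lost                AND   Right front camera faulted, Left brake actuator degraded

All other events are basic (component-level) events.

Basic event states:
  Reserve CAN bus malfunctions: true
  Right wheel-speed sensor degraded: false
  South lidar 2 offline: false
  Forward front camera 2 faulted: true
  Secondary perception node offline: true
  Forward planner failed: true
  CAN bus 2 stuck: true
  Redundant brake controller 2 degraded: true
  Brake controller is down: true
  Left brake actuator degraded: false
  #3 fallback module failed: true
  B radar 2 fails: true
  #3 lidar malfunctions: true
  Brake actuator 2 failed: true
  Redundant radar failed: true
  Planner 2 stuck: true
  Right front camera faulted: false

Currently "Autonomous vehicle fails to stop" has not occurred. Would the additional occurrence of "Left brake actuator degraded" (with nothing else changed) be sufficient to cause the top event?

Counterfactual: set "Left brake actuator degraded" to occurred.
Actuation path lost [AND]: Right front camera faulted=not, Left brake actuator degraded=occurs → not all inputs occur → does not occur.
Brake command lost [AND]: Brake controller is down=occurs, Actuation path lost=not, Forward planner failed=occurs, Redundant radar failed=occurs → not all inputs occur → does not occur.
Planning chain lost [AND]: Right wheel-speed sensor degraded=not, Secondary perception node offline=occurs → not all inputs occur → does not occur.
Fallback branch down [AND]: #3 lidar malfunctions=occurs, Planning chain lost=not, #3 fallback module failed=occurs → not all inputs occur → does not occur.
Perception stack down [AND]: Reserve CAN bus malfunctions=occurs, Fallback branch down=not, Redundant brake controller 2 degraded=occurs → not all inputs occur → does not occur.
Redundant channel inoperative [OR]: Forward front camera 2 faulted=occurs, Brake actuator 2 failed=occurs, Planner 2 stuck=occurs, B radar 2 fails=occurs → at least one input occurs → occurs.
Actuation path 2 inoperative [AND]: Redundant channel inoperative=occurs, CAN bus 2 stuck=occurs, South lidar 2 offline=not → not all inputs occur → does not occur.
Autonomous vehicle fails to stop [OR]: Brake command lost=not, Perception stack down=not, Actuation path 2 inoperative=not → no input occurs → does not occur.

No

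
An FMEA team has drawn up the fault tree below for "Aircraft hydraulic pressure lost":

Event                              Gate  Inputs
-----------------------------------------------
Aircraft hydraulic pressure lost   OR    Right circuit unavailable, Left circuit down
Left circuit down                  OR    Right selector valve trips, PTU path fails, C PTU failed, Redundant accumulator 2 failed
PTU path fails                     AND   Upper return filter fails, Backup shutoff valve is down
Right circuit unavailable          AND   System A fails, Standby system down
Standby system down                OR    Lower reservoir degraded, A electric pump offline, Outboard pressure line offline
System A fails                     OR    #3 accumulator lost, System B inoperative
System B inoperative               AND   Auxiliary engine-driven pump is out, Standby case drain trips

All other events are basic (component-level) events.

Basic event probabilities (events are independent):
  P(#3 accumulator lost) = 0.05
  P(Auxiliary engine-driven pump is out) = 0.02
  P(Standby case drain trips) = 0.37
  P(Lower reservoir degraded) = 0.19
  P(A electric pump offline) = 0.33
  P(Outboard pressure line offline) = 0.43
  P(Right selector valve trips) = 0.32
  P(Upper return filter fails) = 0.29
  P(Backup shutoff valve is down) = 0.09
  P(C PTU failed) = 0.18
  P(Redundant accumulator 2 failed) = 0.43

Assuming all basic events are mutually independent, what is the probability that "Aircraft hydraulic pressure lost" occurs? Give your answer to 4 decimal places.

0.7027

P(System B inoperative) [AND] = 0.02 × 0.37 = 0.007400
P(System A fails) [OR] = 1 − (1−0.05) × (1−0.007400) = 0.057030
P(Standby system down) [OR] = 1 − (1−0.19) × (1−0.33) × (1−0.43) = 0.690661
P(Right circuit unavailable) [AND] = 0.057030 × 0.690661 = 0.039388
P(PTU path fails) [AND] = 0.29 × 0.09 = 0.026100
P(Left circuit down) [OR] = 1 − (1−0.32) × (1−0.026100) × (1−0.18) × (1−0.43) = 0.690463
P(Aircraft hydraulic pressure lost) [OR] = 1 − (1−0.039388) × (1−0.690463) = 0.702655
Rounded to 4 decimal places: P(Aircraft hydraulic pressure lost) ≈ 0.7027.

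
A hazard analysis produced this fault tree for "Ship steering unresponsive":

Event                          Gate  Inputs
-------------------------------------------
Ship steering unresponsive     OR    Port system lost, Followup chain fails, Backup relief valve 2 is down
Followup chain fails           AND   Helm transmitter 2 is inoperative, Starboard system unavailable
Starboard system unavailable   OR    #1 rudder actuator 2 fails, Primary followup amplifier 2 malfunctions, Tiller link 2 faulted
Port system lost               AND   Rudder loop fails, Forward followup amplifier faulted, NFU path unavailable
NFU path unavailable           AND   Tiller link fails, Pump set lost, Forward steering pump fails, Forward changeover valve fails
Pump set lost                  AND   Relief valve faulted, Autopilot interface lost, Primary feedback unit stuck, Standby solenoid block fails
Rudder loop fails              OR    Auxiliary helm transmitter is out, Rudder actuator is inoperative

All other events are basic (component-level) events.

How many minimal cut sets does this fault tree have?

Rudder loop fails [OR]: union of children's cut sets → 2 cut set(s).
Pump set lost [AND]: one cut set from each child combined → 1 × 1 × 1 × 1 = 1 cut set(s).
NFU path unavailable [AND]: one cut set from each child combined → 1 × 1 × 1 × 1 = 1 cut set(s).
Port system lost [AND]: one cut set from each child combined → 2 × 1 × 1 = 2 cut set(s).
Starboard system unavailable [OR]: union of children's cut sets → 3 cut set(s).
Followup chain fails [AND]: one cut set from each child combined → 1 × 3 = 3 cut set(s).
Ship steering unresponsive [OR]: union of children's cut sets → 6 cut set(s).
Minimal cut sets: {Autopilot interface lost, Auxiliary helm transmitter is out, Forward changeover valve fails, Forward followup amplifier faulted, Forward steering pump fails, Primary feedback unit stuck, Relief valve faulted, Standby solenoid block fails, Tiller link fails}; {Autopilot interface lost, Forward changeover valve fails, Forward followup amplifier faulted, Forward steering pump fails, Primary feedback unit stuck, Relief valve faulted, Rudder actuator is inoperative, Standby solenoid block fails, Tiller link fails}; {#1 rudder actuator 2 fails, Helm transmitter 2 is inoperative}; {Helm transmitter 2 is inoperative, Primary followup amplifier 2 malfunctions}; {Helm transmitter 2 is inoperative, Tiller link 2 faulted}; {Backup relief valve 2 is down}.

6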